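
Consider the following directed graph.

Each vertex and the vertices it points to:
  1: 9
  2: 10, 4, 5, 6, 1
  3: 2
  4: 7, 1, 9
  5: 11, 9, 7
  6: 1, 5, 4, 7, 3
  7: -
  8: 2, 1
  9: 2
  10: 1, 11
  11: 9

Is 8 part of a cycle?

8 lies on a cycle iff there is a path from 8 back to itself.
Exploring from 8, it never reaches itself; equivalently, its strongly connected component is a singleton.

No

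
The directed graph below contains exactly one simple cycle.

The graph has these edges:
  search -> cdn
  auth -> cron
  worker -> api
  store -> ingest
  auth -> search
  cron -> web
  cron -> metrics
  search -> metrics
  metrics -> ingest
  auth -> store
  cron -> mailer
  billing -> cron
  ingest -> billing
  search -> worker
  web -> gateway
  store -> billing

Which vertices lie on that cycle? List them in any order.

DFS with gray/black marking from cron:
cron gray
  metrics gray
    ingest gray
      billing gray
        billing→cron: cron is gray → back edge
Back edge closes the cycle cron → metrics → ingest → billing → cron; its vertices are {cron, ingest, billing, metrics}.

cron, ingest, billing, metrics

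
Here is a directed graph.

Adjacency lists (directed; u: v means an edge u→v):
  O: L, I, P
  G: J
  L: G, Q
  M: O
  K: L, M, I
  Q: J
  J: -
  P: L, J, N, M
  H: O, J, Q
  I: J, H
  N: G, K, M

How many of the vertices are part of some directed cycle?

7

A vertex is on a directed cycle iff it belongs to a strongly connected component of size ≥ 2 (or has a self-loop).
The vertices on cycles are {H, I, K, M, N, O, P} — 7 in total.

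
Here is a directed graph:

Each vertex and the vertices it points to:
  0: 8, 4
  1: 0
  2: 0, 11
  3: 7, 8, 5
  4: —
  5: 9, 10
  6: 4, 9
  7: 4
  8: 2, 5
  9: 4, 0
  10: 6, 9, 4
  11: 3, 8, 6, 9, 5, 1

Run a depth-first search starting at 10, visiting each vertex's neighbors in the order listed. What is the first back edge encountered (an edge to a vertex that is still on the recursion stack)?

2->0

DFS from 10 (visiting each vertex's neighbors in the order listed); mark gray on enter, black on exit:
10 gray
  6 gray
    4 gray
    4 black
    9 gray
      9→4: 4 black — skip
      0 gray
        8 gray
          2 gray
            2→0: 0 is gray → back edge
First back edge: 2 → 0.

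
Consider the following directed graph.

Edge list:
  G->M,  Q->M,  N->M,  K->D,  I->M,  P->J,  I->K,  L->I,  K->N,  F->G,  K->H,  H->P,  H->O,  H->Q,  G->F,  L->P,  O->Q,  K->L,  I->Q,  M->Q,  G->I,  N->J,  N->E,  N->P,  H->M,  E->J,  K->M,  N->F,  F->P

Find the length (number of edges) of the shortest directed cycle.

2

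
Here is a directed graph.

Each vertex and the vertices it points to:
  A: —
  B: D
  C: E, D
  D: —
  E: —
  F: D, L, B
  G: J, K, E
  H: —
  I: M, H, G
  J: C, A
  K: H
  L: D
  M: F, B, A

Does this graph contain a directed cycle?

DFS with white/gray/black marking, starting from B:
B gray
  D gray
  D black
B black
A gray
A black
C gray
  E gray
  E black
  C→D: D black — skip
C black
F gray
  F→D: D black — skip
  L gray
    L→D: D black — skip
  L black
  F→B: B black — skip
F black
G gray
  J gray
    J→C: C black — skip
    J→A: A black — skip
  J black
  K gray
    H gray
    H black
  K black
  G→E: E black — skip
G black
I gray
  M gray
    M→F: F black — skip
    M→B: B black — skip
    M→A: A black — skip
  M black
  I→H: H black — skip
  I→G: G black — skip
I black
Every edge goes to a white or black vertex — no back edge, so the graph is acyclic.

No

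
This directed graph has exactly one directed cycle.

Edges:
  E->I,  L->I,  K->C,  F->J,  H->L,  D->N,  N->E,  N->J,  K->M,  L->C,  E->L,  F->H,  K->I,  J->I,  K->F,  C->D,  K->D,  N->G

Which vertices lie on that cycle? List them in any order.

DFS with gray/black marking from D:
D gray
  N gray
    G gray
    G black
    J gray
      I gray
      I black
    J black
    E gray
      E→I: I black — skip
      L gray
        C gray
          C→D: D is gray → back edge
Back edge closes the cycle D → N → E → L → C → D; its vertices are {C, D, E, L, N}.

C, D, E, L, N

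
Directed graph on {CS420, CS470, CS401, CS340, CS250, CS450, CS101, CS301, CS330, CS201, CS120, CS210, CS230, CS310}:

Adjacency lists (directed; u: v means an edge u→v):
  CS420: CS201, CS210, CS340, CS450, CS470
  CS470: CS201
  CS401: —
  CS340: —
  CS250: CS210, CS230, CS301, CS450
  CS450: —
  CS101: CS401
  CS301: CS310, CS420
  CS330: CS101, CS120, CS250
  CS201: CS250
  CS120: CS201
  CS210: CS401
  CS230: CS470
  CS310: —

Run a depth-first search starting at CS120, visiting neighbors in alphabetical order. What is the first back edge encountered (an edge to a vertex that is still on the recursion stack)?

CS470->CS201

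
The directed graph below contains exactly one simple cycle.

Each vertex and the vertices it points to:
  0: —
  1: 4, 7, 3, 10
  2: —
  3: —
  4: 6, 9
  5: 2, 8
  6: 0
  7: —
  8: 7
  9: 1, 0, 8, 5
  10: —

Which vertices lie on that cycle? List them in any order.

DFS with gray/black marking from 4:
4 gray
  6 gray
    0 gray
    0 black
  6 black
  9 gray
    1 gray
      1→4: 4 is gray → back edge
Back edge closes the cycle 4 → 9 → 1 → 4; its vertices are {1, 4, 9}.

1, 4, 9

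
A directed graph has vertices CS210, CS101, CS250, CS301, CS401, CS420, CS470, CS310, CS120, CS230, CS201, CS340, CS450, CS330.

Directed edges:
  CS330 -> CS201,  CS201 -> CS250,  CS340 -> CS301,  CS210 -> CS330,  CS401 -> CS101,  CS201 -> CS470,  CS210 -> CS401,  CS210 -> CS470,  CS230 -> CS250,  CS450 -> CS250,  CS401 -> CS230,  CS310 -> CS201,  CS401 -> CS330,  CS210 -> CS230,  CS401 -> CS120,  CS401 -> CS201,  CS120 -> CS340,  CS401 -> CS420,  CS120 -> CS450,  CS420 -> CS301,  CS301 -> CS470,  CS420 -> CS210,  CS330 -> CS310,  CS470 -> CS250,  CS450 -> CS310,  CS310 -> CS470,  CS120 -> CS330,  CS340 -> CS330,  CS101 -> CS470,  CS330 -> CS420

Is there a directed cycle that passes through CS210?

Yes

CS210 is on a cycle iff CS210 can reach itself via ≥1 edge.
CS210 → CS330 → CS420 → CS210 — yes.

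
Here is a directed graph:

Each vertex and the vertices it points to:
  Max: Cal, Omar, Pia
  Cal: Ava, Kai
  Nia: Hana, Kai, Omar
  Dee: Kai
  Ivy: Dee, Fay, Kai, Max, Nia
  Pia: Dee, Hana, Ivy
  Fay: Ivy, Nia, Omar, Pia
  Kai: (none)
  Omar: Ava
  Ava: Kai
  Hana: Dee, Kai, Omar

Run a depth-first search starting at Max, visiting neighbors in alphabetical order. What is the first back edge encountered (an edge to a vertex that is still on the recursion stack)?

DFS from Max (visiting neighbors in alphabetical order); mark gray on enter, black on exit:
Max gray
  Cal gray
    Ava gray
      Kai gray
      Kai black
    Ava black
    Cal→Kai: Kai black — skip
  Cal black
  Omar gray
    Omar→Ava: Ava black — skip
  Omar black
  Pia gray
    Dee gray
      Dee→Kai: Kai black — skip
    Dee black
    Hana gray
      Hana→Dee: Dee black — skip
      Hana→Kai: Kai black — skip
      Hana→Omar: Omar black — skip
    Hana black
    Ivy gray
      Ivy→Dee: Dee black — skip
      Fay gray
        Fay→Ivy: Ivy is gray → back edge
First back edge: Fay → Ivy.

Fay→Ivy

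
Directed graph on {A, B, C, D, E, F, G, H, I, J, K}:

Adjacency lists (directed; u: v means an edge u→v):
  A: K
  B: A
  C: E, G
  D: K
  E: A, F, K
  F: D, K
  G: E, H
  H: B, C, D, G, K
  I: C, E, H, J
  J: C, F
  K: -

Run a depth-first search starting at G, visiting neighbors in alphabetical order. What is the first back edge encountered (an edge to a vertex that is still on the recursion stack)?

DFS from G (visiting neighbors in alphabetical order); mark gray on enter, black on exit:
G gray
  E gray
    A gray
      K gray
      K black
    A black
    F gray
      D gray
        D→K: K black — skip
      D black
      F→K: K black — skip
    F black
    E→K: K black — skip
  E black
  H gray
    B gray
      B→A: A black — skip
    B black
    C gray
      C→E: E black — skip
      C→G: G is gray → back edge
First back edge: C → G.

C->G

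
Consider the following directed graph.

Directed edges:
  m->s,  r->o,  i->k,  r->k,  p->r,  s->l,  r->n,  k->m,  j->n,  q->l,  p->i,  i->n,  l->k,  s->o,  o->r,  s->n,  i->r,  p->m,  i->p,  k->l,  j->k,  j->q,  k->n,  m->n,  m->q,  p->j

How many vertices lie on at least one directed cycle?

A vertex is on a directed cycle iff it belongs to a strongly connected component of size ≥ 2 (or has a self-loop).
The vertices on cycles are {i, k, l, m, o, p, q, r, s} — 9 in total.

9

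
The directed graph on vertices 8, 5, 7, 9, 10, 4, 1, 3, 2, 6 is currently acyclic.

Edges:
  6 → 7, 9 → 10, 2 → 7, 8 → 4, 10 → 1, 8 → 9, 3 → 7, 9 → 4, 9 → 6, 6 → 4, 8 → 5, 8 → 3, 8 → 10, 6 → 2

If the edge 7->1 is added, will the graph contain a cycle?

No

Adding 7→1 creates a cycle iff 1 can already reach 7.
Explore from 1: no path reaches 7. The graph stays acyclic.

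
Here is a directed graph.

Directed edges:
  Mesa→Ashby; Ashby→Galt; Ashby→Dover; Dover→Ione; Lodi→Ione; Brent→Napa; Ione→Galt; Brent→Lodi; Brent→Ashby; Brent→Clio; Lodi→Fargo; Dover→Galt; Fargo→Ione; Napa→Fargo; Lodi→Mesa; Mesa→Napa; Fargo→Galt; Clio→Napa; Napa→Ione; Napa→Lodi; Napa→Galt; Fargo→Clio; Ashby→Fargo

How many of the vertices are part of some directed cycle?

A vertex is on a directed cycle iff it belongs to a strongly connected component of size ≥ 2 (or has a self-loop).
The vertices on cycles are {Clio, Lodi, Mesa, Napa, Ashby, Fargo} — 6 in total.

6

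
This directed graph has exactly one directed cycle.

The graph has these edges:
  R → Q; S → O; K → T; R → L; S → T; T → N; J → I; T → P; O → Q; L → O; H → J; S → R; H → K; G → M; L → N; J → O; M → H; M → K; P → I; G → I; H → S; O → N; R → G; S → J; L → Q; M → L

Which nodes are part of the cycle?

DFS with gray/black marking from M:
M gray
  H gray
    S gray
      O gray
        N gray
        N black
        Q gray
        Q black
      O black
      J gray
        I gray
        I black
        J→O: O black — skip
      J black
      T gray
        T→N: N black — skip
        P gray
          P→I: I black — skip
        P black
      T black
      R gray
        R→Q: Q black — skip
        L gray
          L→Q: Q black — skip
          L→O: O black — skip
          L→N: N black — skip
        L black
        G gray
          G→M: M is gray → back edge
Back edge closes the cycle M → H → S → R → G → M; its vertices are {G, H, M, R, S}.

G, H, M, R, S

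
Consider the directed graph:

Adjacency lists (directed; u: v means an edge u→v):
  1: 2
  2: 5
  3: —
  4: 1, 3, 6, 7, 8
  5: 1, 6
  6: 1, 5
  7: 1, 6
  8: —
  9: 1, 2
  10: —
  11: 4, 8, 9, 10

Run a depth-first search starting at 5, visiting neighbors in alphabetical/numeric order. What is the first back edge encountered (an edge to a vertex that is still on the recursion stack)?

2->5

DFS from 5 (visiting neighbors in alphabetical/numeric order); mark gray on enter, black on exit:
5 gray
  1 gray
    2 gray
      2→5: 5 is gray → back edge
First back edge: 2 → 5.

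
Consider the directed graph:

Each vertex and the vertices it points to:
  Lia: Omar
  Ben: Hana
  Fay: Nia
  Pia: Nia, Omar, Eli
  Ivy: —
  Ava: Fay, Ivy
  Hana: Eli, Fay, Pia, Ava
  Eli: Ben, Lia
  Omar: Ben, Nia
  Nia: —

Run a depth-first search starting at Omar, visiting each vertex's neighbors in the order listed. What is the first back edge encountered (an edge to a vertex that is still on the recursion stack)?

Eli->Ben

DFS from Omar (visiting each vertex's neighbors in the order listed); mark gray on enter, black on exit:
Omar gray
  Ben gray
    Hana gray
      Eli gray
        Eli→Ben: Ben is gray → back edge
First back edge: Eli → Ben.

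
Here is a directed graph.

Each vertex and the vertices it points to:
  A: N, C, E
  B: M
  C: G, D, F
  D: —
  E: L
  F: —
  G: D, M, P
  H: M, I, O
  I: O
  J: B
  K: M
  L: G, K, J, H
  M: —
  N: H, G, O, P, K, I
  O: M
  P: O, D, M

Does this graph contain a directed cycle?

DFS with white/gray/black marking, starting from F:
F gray
F black
A gray
  N gray
    H gray
      M gray
      M black
      I gray
        O gray
          O→M: M black — skip
        O black
      I black
      H→O: O black — skip
    H black
    G gray
      D gray
      D black
      G→M: M black — skip
      P gray
        P→O: O black — skip
        P→D: D black — skip
        P→M: M black — skip
      P black
    G black
    N→O: O black — skip
    N→P: P black — skip
    K gray
      K→M: M black — skip
    K black
    N→I: I black — skip
  N black
  C gray
    C→G: G black — skip
    C→D: D black — skip
    C→F: F black — skip
  C black
  E gray
    L gray
      L→G: G black — skip
      L→K: K black — skip
      J gray
        B gray
          B→M: M black — skip
        B black
      J black
      L→H: H black — skip
    L black
  E black
A black
Every edge goes to a white or black vertex — no back edge, so the graph is acyclic.

No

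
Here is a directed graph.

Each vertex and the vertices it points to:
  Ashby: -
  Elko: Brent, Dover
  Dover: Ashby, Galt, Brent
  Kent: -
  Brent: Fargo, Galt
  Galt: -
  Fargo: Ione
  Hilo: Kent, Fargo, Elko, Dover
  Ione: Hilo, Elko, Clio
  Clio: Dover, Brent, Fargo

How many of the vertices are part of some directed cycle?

A vertex is on a directed cycle iff it belongs to a strongly connected component of size ≥ 2 (or has a self-loop).
The vertices on cycles are {Clio, Elko, Hilo, Ione, Brent, Dover, Fargo} — 7 in total.

7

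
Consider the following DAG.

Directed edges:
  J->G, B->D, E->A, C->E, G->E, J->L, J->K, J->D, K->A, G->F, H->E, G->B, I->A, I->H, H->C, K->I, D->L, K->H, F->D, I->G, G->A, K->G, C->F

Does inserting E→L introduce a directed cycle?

No

Adding E→L creates a cycle iff L can already reach E.
Explore from L: no path reaches E. The graph stays acyclic.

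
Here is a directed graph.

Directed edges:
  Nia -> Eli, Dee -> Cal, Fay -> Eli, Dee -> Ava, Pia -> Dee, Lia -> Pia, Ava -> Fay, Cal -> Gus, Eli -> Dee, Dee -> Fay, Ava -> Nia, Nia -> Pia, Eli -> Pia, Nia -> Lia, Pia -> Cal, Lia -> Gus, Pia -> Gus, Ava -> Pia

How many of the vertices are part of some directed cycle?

7

A vertex is on a directed cycle iff it belongs to a strongly connected component of size ≥ 2 (or has a self-loop).
The vertices on cycles are {Ava, Dee, Eli, Fay, Lia, Nia, Pia} — 7 in total.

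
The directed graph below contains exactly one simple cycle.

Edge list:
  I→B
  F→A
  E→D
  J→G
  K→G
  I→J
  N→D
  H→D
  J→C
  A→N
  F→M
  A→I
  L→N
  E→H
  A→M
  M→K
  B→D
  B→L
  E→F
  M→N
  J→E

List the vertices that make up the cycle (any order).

A, E, F, I, J

DFS with gray/black marking from I:
I gray
  J gray
    G gray
    G black
    C gray
    C black
    E gray
      H gray
        D gray
        D black
      H black
      F gray
        M gray
          N gray
            N→D: D black — skip
          N black
          K gray
            K→G: G black — skip
          K black
        M black
        A gray
          A→N: N black — skip
          A→I: I is gray → back edge
Back edge closes the cycle I → J → E → F → A → I; its vertices are {A, E, F, I, J}.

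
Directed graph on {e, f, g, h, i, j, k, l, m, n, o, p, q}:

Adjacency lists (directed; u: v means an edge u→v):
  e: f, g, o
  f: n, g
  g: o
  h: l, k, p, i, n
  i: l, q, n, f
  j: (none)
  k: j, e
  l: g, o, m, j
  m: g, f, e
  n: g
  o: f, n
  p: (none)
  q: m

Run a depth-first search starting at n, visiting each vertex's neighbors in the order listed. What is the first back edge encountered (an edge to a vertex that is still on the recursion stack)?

DFS from n (visiting each vertex's neighbors in the order listed); mark gray on enter, black on exit:
n gray
  g gray
    o gray
      f gray
        f→n: n is gray → back edge
First back edge: f → n.

f->n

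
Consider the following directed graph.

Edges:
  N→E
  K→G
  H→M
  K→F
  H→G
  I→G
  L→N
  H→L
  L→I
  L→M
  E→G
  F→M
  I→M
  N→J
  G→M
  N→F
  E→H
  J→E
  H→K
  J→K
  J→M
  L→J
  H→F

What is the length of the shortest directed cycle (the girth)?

4

For each vertex v, BFS finds the shortest path from v back to v.
The shortest such closed walk is L → N → E → H → L, length 4.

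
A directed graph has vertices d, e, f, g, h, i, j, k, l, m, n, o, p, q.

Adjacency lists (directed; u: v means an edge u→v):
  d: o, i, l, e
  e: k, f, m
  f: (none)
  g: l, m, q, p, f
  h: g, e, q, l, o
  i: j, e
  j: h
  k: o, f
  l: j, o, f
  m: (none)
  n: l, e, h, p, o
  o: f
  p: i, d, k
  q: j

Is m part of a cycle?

No

m lies on a cycle iff there is a path from m back to itself.
Exploring from m, it never reaches itself; equivalently, its strongly connected component is a singleton.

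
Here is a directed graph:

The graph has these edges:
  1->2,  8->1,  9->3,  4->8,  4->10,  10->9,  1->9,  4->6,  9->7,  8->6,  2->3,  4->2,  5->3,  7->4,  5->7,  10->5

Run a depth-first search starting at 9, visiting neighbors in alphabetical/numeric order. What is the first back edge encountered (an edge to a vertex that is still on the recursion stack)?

1->9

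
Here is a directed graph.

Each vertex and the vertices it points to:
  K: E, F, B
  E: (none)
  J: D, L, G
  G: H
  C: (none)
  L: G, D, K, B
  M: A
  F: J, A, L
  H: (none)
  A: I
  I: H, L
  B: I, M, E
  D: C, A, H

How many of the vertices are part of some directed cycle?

9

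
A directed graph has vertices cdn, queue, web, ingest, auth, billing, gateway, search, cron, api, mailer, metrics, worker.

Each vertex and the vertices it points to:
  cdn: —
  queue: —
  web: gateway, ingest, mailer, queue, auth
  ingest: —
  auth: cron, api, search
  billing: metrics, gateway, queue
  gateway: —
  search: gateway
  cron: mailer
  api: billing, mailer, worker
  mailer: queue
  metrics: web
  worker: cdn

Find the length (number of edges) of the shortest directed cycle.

For each vertex v, BFS finds the shortest path from v back to v.
The shortest such closed walk is web → auth → api → billing → metrics → web, length 5.

5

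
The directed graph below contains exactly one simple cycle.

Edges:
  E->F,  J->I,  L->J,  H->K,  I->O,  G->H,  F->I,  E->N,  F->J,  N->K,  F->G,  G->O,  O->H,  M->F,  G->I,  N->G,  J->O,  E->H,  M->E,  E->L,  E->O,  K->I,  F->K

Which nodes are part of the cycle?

DFS with gray/black marking from O:
O gray
  H gray
    K gray
      I gray
        I→O: O is gray → back edge
Back edge closes the cycle O → H → K → I → O; its vertices are {H, I, K, O}.

H, I, K, O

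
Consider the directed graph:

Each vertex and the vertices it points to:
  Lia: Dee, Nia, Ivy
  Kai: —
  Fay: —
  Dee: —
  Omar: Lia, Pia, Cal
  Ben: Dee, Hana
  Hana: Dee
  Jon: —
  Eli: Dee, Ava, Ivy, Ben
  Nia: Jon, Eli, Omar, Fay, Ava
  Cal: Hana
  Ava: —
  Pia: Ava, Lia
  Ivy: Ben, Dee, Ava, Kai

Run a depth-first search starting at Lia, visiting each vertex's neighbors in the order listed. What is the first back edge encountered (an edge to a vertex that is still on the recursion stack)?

DFS from Lia (visiting each vertex's neighbors in the order listed); mark gray on enter, black on exit:
Lia gray
  Dee gray
  Dee black
  Nia gray
    Jon gray
    Jon black
    Eli gray
      Eli→Dee: Dee black — skip
      Ava gray
      Ava black
      Ivy gray
        Ben gray
          Ben→Dee: Dee black — skip
          Hana gray
            Hana→Dee: Dee black — skip
          Hana black
        Ben black
        Ivy→Dee: Dee black — skip
        Ivy→Ava: Ava black — skip
        Kai gray
        Kai black
      Ivy black
      Eli→Ben: Ben black — skip
    Eli black
    Omar gray
      Omar→Lia: Lia is gray → back edge
First back edge: Omar → Lia.

Omar->Lia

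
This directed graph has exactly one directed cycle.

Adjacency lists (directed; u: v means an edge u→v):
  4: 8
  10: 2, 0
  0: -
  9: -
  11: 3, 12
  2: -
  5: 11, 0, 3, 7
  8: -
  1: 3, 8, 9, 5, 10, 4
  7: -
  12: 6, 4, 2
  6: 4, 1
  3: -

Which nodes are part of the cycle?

DFS with gray/black marking from 6:
6 gray
  4 gray
    8 gray
    8 black
  4 black
  1 gray
    3 gray
    3 black
    1→8: 8 black — skip
    9 gray
    9 black
    5 gray
      11 gray
        11→3: 3 black — skip
        12 gray
          12→6: 6 is gray → back edge
Back edge closes the cycle 6 → 1 → 5 → 11 → 12 → 6; its vertices are {1, 5, 6, 11, 12}.

1, 5, 6, 11, 12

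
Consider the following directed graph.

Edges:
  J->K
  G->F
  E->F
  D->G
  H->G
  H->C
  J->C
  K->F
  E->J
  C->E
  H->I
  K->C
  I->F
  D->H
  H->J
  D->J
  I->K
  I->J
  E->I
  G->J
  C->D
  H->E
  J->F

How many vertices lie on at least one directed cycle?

A vertex is on a directed cycle iff it belongs to a strongly connected component of size ≥ 2 (or has a self-loop).
The vertices on cycles are {C, D, E, G, H, I, J, K} — 8 in total.

8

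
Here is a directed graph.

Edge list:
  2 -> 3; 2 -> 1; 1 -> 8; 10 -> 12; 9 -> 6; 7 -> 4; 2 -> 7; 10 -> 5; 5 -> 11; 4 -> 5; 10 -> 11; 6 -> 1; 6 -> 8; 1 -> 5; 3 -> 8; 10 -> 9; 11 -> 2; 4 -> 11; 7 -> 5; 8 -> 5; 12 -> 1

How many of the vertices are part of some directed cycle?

A vertex is on a directed cycle iff it belongs to a strongly connected component of size ≥ 2 (or has a self-loop).
The vertices on cycles are {1, 2, 3, 4, 5, 7, 8, 11} — 8 in total.

8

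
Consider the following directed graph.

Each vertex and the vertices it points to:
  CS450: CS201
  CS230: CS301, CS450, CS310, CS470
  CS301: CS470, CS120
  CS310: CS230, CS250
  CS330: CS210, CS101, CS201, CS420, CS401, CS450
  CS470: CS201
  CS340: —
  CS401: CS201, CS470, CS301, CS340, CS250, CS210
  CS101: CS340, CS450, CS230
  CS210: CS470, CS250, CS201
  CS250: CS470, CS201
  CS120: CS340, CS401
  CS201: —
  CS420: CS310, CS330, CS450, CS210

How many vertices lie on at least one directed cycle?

7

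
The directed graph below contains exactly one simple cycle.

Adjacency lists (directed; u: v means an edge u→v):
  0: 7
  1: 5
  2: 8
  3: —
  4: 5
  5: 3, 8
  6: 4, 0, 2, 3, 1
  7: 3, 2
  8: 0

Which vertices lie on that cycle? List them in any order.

DFS with gray/black marking from 0:
0 gray
  7 gray
    3 gray
    3 black
    2 gray
      8 gray
        8→0: 0 is gray → back edge
Back edge closes the cycle 0 → 7 → 2 → 8 → 0; its vertices are {0, 2, 7, 8}.

0, 2, 7, 8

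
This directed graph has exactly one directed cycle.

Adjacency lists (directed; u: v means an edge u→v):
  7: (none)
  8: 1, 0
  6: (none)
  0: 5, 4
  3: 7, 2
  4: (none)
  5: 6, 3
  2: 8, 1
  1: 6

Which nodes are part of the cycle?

DFS with gray/black marking from 3:
3 gray
  7 gray
  7 black
  2 gray
    8 gray
      1 gray
        6 gray
        6 black
      1 black
      0 gray
        5 gray
          5→6: 6 black — skip
          5→3: 3 is gray → back edge
Back edge closes the cycle 3 → 2 → 8 → 0 → 5 → 3; its vertices are {0, 2, 3, 5, 8}.

0, 2, 3, 5, 8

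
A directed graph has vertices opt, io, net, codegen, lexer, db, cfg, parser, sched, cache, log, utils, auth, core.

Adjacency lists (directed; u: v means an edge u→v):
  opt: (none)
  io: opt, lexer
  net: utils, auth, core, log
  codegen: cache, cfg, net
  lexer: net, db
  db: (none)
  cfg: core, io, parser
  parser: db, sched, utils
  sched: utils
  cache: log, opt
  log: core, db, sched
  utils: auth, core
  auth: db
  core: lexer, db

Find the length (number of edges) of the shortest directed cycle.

3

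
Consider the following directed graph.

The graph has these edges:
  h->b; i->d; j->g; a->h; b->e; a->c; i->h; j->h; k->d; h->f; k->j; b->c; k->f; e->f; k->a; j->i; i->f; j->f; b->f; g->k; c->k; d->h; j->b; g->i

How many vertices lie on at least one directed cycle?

A vertex is on a directed cycle iff it belongs to a strongly connected component of size ≥ 2 (or has a self-loop).
The vertices on cycles are {a, b, c, d, g, h, i, j, k} — 9 in total.

9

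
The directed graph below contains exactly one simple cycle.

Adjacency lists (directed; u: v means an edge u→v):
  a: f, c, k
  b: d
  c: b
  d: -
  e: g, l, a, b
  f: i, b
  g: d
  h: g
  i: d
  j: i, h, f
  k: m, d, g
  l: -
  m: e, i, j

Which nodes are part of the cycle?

a, e, k, m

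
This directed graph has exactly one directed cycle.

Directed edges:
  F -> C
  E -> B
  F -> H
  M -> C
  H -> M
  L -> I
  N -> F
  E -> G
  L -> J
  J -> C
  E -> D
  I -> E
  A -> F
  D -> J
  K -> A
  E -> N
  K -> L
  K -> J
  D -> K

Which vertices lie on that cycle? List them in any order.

D, E, I, K, L

DFS with gray/black marking from I:
I gray
  E gray
    B gray
    B black
    G gray
    G black
    N gray
      F gray
        H gray
          M gray
            C gray
            C black
          M black
        H black
        F→C: C black — skip
      F black
    N black
    D gray
      J gray
        J→C: C black — skip
      J black
      K gray
        A gray
          A→F: F black — skip
        A black
        K→J: J black — skip
        L gray
          L→I: I is gray → back edge
Back edge closes the cycle I → E → D → K → L → I; its vertices are {D, E, I, K, L}.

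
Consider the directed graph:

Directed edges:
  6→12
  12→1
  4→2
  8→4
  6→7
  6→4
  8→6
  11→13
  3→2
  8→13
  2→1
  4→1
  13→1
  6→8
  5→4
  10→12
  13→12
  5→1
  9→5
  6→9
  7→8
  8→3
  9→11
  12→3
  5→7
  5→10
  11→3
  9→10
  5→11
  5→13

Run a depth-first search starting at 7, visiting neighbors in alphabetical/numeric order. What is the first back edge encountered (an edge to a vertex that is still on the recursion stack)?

6->7

DFS from 7 (visiting neighbors in alphabetical/numeric order); mark gray on enter, black on exit:
7 gray
  8 gray
    3 gray
      2 gray
        1 gray
        1 black
      2 black
    3 black
    4 gray
      4→1: 1 black — skip
      4→2: 2 black — skip
    4 black
    6 gray
      6→4: 4 black — skip
      6→7: 7 is gray → back edge
First back edge: 6 → 7.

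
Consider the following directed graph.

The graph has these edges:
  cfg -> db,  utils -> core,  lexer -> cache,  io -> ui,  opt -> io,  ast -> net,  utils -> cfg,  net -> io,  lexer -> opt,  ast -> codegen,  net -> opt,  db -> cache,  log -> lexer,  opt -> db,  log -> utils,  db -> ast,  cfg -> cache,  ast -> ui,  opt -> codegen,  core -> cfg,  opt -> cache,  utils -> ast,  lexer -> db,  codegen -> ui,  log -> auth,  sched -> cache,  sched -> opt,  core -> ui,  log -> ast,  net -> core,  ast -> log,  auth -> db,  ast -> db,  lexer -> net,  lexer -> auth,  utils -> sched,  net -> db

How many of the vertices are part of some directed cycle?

A vertex is on a directed cycle iff it belongs to a strongly connected component of size ≥ 2 (or has a self-loop).
The vertices on cycles are {db, ast, cfg, log, net, opt, auth, core, lexer, sched, utils} — 11 in total.

11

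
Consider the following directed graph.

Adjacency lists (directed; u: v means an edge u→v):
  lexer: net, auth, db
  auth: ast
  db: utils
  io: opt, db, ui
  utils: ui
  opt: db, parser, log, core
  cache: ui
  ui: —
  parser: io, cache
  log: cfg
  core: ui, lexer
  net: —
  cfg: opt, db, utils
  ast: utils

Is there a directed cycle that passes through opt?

opt is on a cycle iff opt can reach itself via ≥1 edge.
opt → parser → io → opt — yes.

Yes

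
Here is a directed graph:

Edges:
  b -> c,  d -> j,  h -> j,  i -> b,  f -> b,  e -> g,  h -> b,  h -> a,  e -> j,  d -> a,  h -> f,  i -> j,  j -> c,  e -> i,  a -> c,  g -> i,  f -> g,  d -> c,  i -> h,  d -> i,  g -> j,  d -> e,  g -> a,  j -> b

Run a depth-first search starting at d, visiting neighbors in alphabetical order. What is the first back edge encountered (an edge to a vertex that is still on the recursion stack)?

f→g

DFS from d (visiting neighbors in alphabetical order); mark gray on enter, black on exit:
d gray
  a gray
    c gray
    c black
  a black
  d→c: c black — skip
  e gray
    g gray
      g→a: a black — skip
      i gray
        b gray
          b→c: c black — skip
        b black
        h gray
          h→a: a black — skip
          h→b: b black — skip
          f gray
            f→b: b black — skip
            f→g: g is gray → back edge
First back edge: f → g.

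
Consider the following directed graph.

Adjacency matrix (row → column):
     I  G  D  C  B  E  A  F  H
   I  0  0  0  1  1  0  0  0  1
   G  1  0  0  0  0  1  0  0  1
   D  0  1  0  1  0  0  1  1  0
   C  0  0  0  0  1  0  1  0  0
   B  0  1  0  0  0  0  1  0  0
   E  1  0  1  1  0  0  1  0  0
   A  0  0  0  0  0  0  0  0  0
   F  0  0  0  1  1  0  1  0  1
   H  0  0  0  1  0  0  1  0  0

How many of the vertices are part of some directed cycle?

8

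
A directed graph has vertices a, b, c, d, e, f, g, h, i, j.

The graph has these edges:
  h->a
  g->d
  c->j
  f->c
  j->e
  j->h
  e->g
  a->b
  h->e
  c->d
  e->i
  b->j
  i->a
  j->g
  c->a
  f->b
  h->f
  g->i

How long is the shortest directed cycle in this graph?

4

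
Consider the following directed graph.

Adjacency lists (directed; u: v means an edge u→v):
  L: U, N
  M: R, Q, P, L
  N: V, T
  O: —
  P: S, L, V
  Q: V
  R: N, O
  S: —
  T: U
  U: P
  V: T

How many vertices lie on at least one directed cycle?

6

A vertex is on a directed cycle iff it belongs to a strongly connected component of size ≥ 2 (or has a self-loop).
The vertices on cycles are {L, N, P, T, U, V} — 6 in total.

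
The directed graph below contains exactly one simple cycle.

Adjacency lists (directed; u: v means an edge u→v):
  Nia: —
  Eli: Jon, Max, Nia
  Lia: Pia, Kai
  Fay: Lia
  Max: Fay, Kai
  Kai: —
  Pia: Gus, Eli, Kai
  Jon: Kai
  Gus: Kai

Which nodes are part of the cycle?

Eli, Fay, Lia, Max, Pia

DFS with gray/black marking from Lia:
Lia gray
  Pia gray
    Gus gray
      Kai gray
      Kai black
    Gus black
    Eli gray
      Jon gray
        Jon→Kai: Kai black — skip
      Jon black
      Max gray
        Fay gray
          Fay→Lia: Lia is gray → back edge
Back edge closes the cycle Lia → Pia → Eli → Max → Fay → Lia; its vertices are {Eli, Fay, Lia, Max, Pia}.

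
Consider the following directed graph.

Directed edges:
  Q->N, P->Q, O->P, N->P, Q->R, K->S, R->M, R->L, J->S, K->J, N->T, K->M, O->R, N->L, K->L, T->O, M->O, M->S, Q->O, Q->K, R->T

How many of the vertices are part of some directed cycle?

8

A vertex is on a directed cycle iff it belongs to a strongly connected component of size ≥ 2 (or has a self-loop).
The vertices on cycles are {K, M, N, O, P, Q, R, T} — 8 in total.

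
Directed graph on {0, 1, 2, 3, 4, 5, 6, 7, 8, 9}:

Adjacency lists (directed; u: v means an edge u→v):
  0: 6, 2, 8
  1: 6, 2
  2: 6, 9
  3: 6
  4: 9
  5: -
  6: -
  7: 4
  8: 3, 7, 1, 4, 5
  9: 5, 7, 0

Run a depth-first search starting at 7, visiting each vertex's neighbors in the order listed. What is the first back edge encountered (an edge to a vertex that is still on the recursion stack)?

9->7

DFS from 7 (visiting each vertex's neighbors in the order listed); mark gray on enter, black on exit:
7 gray
  4 gray
    9 gray
      5 gray
      5 black
      9→7: 7 is gray → back edge
First back edge: 9 → 7.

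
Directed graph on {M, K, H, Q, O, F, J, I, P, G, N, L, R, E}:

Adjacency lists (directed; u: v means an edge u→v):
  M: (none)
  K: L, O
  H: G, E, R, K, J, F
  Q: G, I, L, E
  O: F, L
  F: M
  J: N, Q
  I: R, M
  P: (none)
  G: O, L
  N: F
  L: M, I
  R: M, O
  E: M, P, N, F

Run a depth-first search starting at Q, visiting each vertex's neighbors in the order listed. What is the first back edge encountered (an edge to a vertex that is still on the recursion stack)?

R→O

DFS from Q (visiting each vertex's neighbors in the order listed); mark gray on enter, black on exit:
Q gray
  G gray
    O gray
      F gray
        M gray
        M black
      F black
      L gray
        L→M: M black — skip
        I gray
          R gray
            R→M: M black — skip
            R→O: O is gray → back edge
First back edge: R → O.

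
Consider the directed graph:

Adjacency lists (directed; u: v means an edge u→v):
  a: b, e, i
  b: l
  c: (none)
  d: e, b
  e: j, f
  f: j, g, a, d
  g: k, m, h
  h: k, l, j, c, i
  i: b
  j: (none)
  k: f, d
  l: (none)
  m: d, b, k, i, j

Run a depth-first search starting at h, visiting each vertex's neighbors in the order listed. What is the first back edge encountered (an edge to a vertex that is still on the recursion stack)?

DFS from h (visiting each vertex's neighbors in the order listed); mark gray on enter, black on exit:
h gray
  k gray
    f gray
      j gray
      j black
      g gray
        g→k: k is gray → back edge
First back edge: g → k.

g->k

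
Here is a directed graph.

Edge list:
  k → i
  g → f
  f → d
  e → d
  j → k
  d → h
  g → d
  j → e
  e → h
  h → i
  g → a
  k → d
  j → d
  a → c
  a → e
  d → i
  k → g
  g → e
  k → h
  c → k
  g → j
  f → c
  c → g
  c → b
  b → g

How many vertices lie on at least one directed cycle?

A vertex is on a directed cycle iff it belongs to a strongly connected component of size ≥ 2 (or has a self-loop).
The vertices on cycles are {a, b, c, f, g, j, k} — 7 in total.

7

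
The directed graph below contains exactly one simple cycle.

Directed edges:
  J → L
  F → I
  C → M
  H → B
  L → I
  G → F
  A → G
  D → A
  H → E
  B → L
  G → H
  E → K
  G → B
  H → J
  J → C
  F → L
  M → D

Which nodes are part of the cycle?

DFS with gray/black marking from G:
G gray
  H gray
    B gray
      L gray
        I gray
        I black
      L black
    B black
    E gray
      K gray
      K black
    E black
    J gray
      J→L: L black — skip
      C gray
        M gray
          D gray
            A gray
              A→G: G is gray → back edge
Back edge closes the cycle G → H → J → C → M → D → A → G; its vertices are {A, C, D, G, H, J, M}.

A, C, D, G, H, J, M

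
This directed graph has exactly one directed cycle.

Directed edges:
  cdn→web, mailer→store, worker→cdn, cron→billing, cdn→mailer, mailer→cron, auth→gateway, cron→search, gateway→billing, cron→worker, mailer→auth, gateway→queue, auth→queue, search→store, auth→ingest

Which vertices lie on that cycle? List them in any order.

cdn, cron, mailer, worker

DFS with gray/black marking from cdn:
cdn gray
  web gray
  web black
  mailer gray
    auth gray
      ingest gray
      ingest black
      gateway gray
        queue gray
        queue black
        billing gray
        billing black
      gateway black
      auth→queue: queue black — skip
    auth black
    cron gray
      worker gray
        worker→cdn: cdn is gray → back edge
Back edge closes the cycle cdn → mailer → cron → worker → cdn; its vertices are {cdn, cron, mailer, worker}.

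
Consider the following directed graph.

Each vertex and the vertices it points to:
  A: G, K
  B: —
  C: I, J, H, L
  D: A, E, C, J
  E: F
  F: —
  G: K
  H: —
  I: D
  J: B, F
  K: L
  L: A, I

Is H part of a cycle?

H lies on a cycle iff there is a path from H back to itself.
Exploring from H, it never reaches itself; equivalently, its strongly connected component is a singleton.

No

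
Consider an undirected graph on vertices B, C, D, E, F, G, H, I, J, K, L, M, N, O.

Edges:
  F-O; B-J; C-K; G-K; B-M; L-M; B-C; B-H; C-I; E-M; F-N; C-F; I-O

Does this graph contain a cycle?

DFS, tracking each vertex's parent; an edge to a visited non-parent vertex closes a cycle.
Start from J:
visit J (parent –)
  visit B (parent J)
    visit H (parent B)
      H–B: parent, skip
    visit C (parent B)
      visit K (parent C)
        visit G (parent K)
          G–K: parent, skip
        K–C: parent, skip
      C–B: parent, skip
      visit F (parent C)
        visit O (parent F)
          O–F: parent, skip
          visit I (parent O)
            I–O: parent, skip
            I–C: C visited and ≠ parent → cycle
Cycle: C – F – O – I – C.

Yes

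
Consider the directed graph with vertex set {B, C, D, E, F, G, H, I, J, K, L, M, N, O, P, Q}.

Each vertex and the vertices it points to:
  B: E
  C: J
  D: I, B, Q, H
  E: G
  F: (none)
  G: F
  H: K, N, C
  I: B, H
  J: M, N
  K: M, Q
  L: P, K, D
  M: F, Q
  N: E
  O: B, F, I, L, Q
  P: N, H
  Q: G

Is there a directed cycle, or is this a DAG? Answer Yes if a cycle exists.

DFS with white/gray/black marking, starting from K:
K gray
  M gray
    F gray
    F black
    Q gray
      G gray
        G→F: F black — skip
      G black
    Q black
  M black
  K→Q: Q black — skip
K black
B gray
  E gray
    E→G: G black — skip
  E black
B black
C gray
  J gray
    J→M: M black — skip
    N gray
      N→E: E black — skip
    N black
  J black
C black
D gray
  I gray
    I→B: B black — skip
    H gray
      H→K: K black — skip
      H→N: N black — skip
      H→C: C black — skip
    H black
  I black
  D→B: B black — skip
  D→Q: Q black — skip
  D→H: H black — skip
D black
L gray
  P gray
    P→N: N black — skip
    P→H: H black — skip
  P black
  L→K: K black — skip
  L→D: D black — skip
L black
O gray
  O→B: B black — skip
  O→F: F black — skip
  O→I: I black — skip
  O→L: L black — skip
  O→Q: Q black — skip
O black
Every edge goes to a white or black vertex — no back edge, so the graph is acyclic.

No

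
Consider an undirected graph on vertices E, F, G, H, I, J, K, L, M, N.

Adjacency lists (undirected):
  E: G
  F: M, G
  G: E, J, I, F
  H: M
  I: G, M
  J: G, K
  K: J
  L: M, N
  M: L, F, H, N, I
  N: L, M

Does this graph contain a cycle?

Yes

DFS, tracking each vertex's parent; an edge to a visited non-parent vertex closes a cycle.
Start from J:
visit J (parent –)
  visit G (parent J)
    visit E (parent G)
      E–G: parent, skip
    G–J: parent, skip
    visit I (parent G)
      I–G: parent, skip
      visit M (parent I)
        visit L (parent M)
          L–M: parent, skip
          visit N (parent L)
            N–L: parent, skip
            N–M: M visited and ≠ parent → cycle
Cycle: M – L – N – M.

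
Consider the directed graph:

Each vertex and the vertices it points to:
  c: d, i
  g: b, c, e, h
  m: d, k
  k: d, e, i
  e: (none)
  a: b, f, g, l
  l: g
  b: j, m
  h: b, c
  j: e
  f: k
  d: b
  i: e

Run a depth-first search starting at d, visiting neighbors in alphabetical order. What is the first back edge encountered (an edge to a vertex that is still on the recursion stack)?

DFS from d (visiting neighbors in alphabetical order); mark gray on enter, black on exit:
d gray
  b gray
    j gray
      e gray
      e black
    j black
    m gray
      m→d: d is gray → back edge
First back edge: m → d.

m->d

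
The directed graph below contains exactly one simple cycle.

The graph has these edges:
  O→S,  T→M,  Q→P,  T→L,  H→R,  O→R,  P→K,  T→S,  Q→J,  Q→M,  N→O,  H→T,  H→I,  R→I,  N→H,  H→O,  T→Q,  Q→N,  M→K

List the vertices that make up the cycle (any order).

H, N, Q, T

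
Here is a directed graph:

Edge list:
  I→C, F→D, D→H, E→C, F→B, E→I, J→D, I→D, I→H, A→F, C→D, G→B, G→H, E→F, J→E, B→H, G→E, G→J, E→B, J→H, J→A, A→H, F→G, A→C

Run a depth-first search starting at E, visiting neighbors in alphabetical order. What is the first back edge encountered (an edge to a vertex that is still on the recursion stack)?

G->E

DFS from E (visiting neighbors in alphabetical order); mark gray on enter, black on exit:
E gray
  B gray
    H gray
    H black
  B black
  C gray
    D gray
      D→H: H black — skip
    D black
  C black
  F gray
    F→B: B black — skip
    F→D: D black — skip
    G gray
      G→B: B black — skip
      G→E: E is gray → back edge
First back edge: G → E.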